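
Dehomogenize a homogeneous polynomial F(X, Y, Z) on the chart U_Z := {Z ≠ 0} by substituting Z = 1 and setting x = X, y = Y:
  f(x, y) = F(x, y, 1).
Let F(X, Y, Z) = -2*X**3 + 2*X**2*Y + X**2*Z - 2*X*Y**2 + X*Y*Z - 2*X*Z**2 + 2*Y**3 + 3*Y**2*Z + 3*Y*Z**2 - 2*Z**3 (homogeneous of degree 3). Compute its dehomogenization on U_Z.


f(x, y) = -2*x**3 + 2*x**2*y + x**2 - 2*x*y**2 + x*y - 2*x + 2*y**3 + 3*y**2 + 3*y - 2

On U_Z we set Z = 1. Each monomial c·X^i·Y^j·Z^k in F becomes c·x^i·y^j·1^k = c·x^i·y^j.
Substituting Z = 1: F(X, Y, 1) = -2*x**3 + 2*x**2*y + x**2 - 2*x*y**2 + x*y - 2*x + 2*y**3 + 3*y**2 + 3*y - 2.
Note: deg(f) ≤ deg(F) = 3; strict inequality happens when F is divisible by Z (lost terms).


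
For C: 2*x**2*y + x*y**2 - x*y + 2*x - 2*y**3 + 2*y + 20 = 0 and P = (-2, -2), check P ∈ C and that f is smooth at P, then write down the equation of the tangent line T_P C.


Tangent line at P: 24*x - 4*y + 40 = 0.

Step 1: f(-2, -2) = 0, so P lies on C.
Step 2: partial derivatives
  f_x(x, y) = 4*x*y + y**2 - y + 2, f_y(x, y) = 2*x**2 + 2*x*y - x - 6*y**2 + 2.
  f_x(P) = 24, f_y(P) = -4 (gradient nonzero, so P is smooth).
Step 3: tangent line at P: 24·(x − -2) + -4·(y − -2) = 0.
Expanding: 24*x - 4*y + 40 = 0.


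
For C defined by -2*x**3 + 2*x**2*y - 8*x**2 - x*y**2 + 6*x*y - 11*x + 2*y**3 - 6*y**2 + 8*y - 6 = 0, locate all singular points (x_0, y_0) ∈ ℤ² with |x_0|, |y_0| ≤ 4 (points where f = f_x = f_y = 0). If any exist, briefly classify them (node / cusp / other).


Singular points: {(-1, 1)}; classification: cusp.

Compute partial derivatives:
  f_x = -6*x**2 + 4*x*y - 16*x - y**2 + 6*y - 11.
  f_y = 2*x**2 - 2*x*y + 6*x + 6*y**2 - 12*y + 8.
Scan x_0 ∈ {−4, ..., 4}. For each x_0, f_y(x_0, y) is a polynomial in y; find its integer roots y ∈ {−4, ..., 4}, then test f_x and f at those candidates.
  x = -4: f_y(-4, y) = 6*y**2 - 4*y + 16; no integer root y with |y| ≤ 4.
  x = -3: f_y(-3, y) = 6*y**2 - 6*y + 8; no integer root y with |y| ≤ 4.
  x = -2: f_y(-2, y) = 6*y**2 - 8*y + 4; no integer root y with |y| ≤ 4.
  x = -1: f_y(-1, y) = 6*y**2 - 10*y + 4; vanishes at y ∈ {1}. (-1, 1): f_x = 0, f = 0 — SINGULAR.
  x = 0: f_y(0, y) = 6*y**2 - 12*y + 8; no integer root y with |y| ≤ 4.
  x = 1: f_y(1, y) = 6*y**2 - 14*y + 16; no integer root y with |y| ≤ 4.
  x = 2: f_y(2, y) = 6*y**2 - 16*y + 28; no integer root y with |y| ≤ 4.
  x = 3: f_y(3, y) = 6*y**2 - 18*y + 44; no integer root y with |y| ≤ 4.
  x = 4: f_y(4, y) = 6*y**2 - 20*y + 64; no integer root y with |y| ≤ 4.
Only singular point on the grid: (-1, 1).
Classify: substitute x = -1 + u, y = 1 + v and expand: f = -2*u**3 + 2*u**2*v - u*v**2 + 2*v**3 + v**2.
No constant or linear terms (consistent with a singular point). Quadratic part: v**2. Cubic part: -2*u**3 + 2*u**2*v - u*v**2 + 2*v**3.
The quadratic part v**2 is a perfect square, so there is a single (double) tangent line v = 0, i.e. y = 1. Restricting the cubic part to that line (v = 0) leaves -2*u**3 ≠ 0, so f is not divisible by v and the branch is v² ≈ 2*u**3 to lowest order — this is a cusp.
Classification: cusp.


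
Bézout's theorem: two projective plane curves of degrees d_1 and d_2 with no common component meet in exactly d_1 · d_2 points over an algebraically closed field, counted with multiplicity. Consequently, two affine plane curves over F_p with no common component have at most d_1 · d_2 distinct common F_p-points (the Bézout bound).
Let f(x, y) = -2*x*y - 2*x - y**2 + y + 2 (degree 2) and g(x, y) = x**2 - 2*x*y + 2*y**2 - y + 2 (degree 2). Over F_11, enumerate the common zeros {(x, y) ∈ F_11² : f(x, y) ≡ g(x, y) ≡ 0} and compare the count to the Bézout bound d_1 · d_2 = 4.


Common zeros: ∅; count = 0; Bézout bound = 4.

deg(f) = 2, deg(g) = 2, so Bézout bound = 4.
Scan x ∈ F_11. For each x, list the y ∈ F_11 with f(x, y) ≡ 0 and those with g(x, y) ≡ 0 (mod 11); the common zeros in that column are the intersection.
  x = 0: f ≡ 0 at y ∈ {2, 10}; g ≡ 0 at y ∈ ∅; common: ∅.
  x = 1: f ≡ 0 at y ∈ {0, 10}; g ≡ 0 at y ∈ ∅; common: ∅.
  x = 2: f ≡ 0 at y ∈ {9, 10}; g ≡ 0 at y ∈ ∅; common: ∅.
  x = 3: f ≡ 0 at y ∈ {7, 10}; g ≡ 0 at y ∈ {0, 9}; common: ∅.
  x = 4: f ≡ 0 at y ∈ {5, 10}; g ≡ 0 at y ∈ {1, 9}; common: ∅.
  x = 5: f ≡ 0 at y ∈ {3, 10}; g ≡ 0 at y ∈ {5, 6}; common: ∅.
  x = 6: f ≡ 0 at y ∈ {1, 10}; g ≡ 0 at y ∈ ∅; common: ∅.
  x = 7: f ≡ 0 at y ∈ {10}; g ≡ 0 at y ∈ {6, 7}; common: ∅.
  x = 8: f ≡ 0 at y ∈ {8, 10}; g ≡ 0 at y ∈ {0, 3}; common: ∅.
  x = 9: f ≡ 0 at y ∈ {6, 10}; g ≡ 0 at y ∈ {1, 3}; common: ∅.
  x = 10: f ≡ 0 at y ∈ {4, 10}; g ≡ 0 at y ∈ ∅; common: ∅.
Collecting: common zeros = ∅, so the count is 0.
Comparison with the Bézout bound: 0 ≤ 4 = deg(f)·deg(g), as expected for curves with no common component (the affine F_11-count falls short of the bound because intersections may lie at infinity, over extension fields, or carry multiplicity).


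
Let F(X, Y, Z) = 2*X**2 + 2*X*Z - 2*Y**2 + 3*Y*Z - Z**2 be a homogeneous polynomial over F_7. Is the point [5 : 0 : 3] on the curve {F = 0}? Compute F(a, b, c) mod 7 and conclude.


F(5,0,3) ≡ 1 (mod 7); P is NOT on the curve.

Evaluate F(5, 0, 3) term-by-term (mod 7).
  2*X**2 ↦ 2·25·1·1 = 50
  2*X*Z ↦ 2·5·1·3 = 30
  -2*Y**2 ↦ -2·1·0·1 = 0
  3*Y*Z ↦ 3·1·0·3 = 0
  -Z**2 ↦ -1·1·1·9 = -9
Sum: F(5, 0, 3) = (50) + (30) + (0) + (0) + (-9) = 71.
Reducing mod 7: 71 ≡ 1 (mod 7).
Since F(a, b, c) ≡ 1 ≠ 0 (mod 7), P does NOT lie on the curve.


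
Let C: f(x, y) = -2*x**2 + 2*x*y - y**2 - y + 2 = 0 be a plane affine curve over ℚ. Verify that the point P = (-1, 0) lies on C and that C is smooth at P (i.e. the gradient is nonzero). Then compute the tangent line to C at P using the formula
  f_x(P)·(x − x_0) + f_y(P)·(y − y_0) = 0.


Tangent line at P: 4*x - 3*y + 4 = 0.

Step 1: f(-1, 0) = 0, so P lies on C.
Step 2: partial derivatives
  f_x(x, y) = -4*x + 2*y, f_y(x, y) = 2*x - 2*y - 1.
  f_x(P) = 4, f_y(P) = -3 (gradient nonzero, so P is smooth).
Step 3: tangent line at P: 4·(x − -1) + -3·(y − 0) = 0.
Expanding: 4*x - 3*y + 4 = 0.


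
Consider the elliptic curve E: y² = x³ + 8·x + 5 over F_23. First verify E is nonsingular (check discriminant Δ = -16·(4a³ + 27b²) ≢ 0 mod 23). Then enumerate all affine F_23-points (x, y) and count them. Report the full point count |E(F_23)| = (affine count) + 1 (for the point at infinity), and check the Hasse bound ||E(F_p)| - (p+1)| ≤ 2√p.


Affine points = {(2, 11), (2, 12), (4, 3), (4, 20), (5, 3), (5, 20), (6, 4), (6, 19), (7, 6), (7, 17), (8, 11), (8, 12), (9, 1), (9, 22), (10, 2), (10, 21), (12, 9), (12, 14), (13, 11), (13, 12), (14, 3), (14, 20), (15, 2), (15, 21), (18, 1), (18, 22), (19, 1), (19, 22), (20, 0), (21, 2), (21, 21)}; affine count = 31; |E(F_23)| = 32.

Discriminant check: Δ ∝ 4a³ + 27b² = 4·8³ + 27·5² = 4·512 + 27·25 ≡ 9 (mod 23). Nonzero ⇒ E is nonsingular.
For each x ∈ F_23, compute rhs = x³ + 8·x + 5 mod 23, then count y ∈ F_23 with y² ≡ rhs.
  x = 0: rhs = 5, matching y values: none (0 points).
  x = 1: rhs = 14, matching y values: none (0 points).
  x = 2: rhs = 6, matching y values: 11, 12 (2 points).
  x = 3: rhs = 10, matching y values: none (0 points).
  x = 4: rhs = 9, matching y values: 3, 20 (2 points).
  x = 5: rhs = 9, matching y values: 3, 20 (2 points).
  x = 6: rhs = 16, matching y values: 4, 19 (2 points).
  x = 7: rhs = 13, matching y values: 6, 17 (2 points).
  x = 8: rhs = 6, matching y values: 11, 12 (2 points).
  x = 9: rhs = 1, matching y values: 1, 22 (2 points).
  x = 10: rhs = 4, matching y values: 2, 21 (2 points).
  x = 11: rhs = 21, matching y values: none (0 points).
  x = 12: rhs = 12, matching y values: 9, 14 (2 points).
  x = 13: rhs = 6, matching y values: 11, 12 (2 points).
  x = 14: rhs = 9, matching y values: 3, 20 (2 points).
  x = 15: rhs = 4, matching y values: 2, 21 (2 points).
  x = 16: rhs = 20, matching y values: none (0 points).
  x = 17: rhs = 17, matching y values: none (0 points).
  x = 18: rhs = 1, matching y values: 1, 22 (2 points).
  x = 19: rhs = 1, matching y values: 1, 22 (2 points).
  x = 20: rhs = 0, matching y values: 0 (1 points).
  x = 21: rhs = 4, matching y values: 2, 21 (2 points).
  x = 22: rhs = 19, matching y values: none (0 points).
Total affine count: 31.
Full point count |E(F_23)| = 31 + 1 = 32.
Hasse bound: |32 − (23+1)| = |8| = 8 ≤ 2√23 ≈ 9.5917 ✓.


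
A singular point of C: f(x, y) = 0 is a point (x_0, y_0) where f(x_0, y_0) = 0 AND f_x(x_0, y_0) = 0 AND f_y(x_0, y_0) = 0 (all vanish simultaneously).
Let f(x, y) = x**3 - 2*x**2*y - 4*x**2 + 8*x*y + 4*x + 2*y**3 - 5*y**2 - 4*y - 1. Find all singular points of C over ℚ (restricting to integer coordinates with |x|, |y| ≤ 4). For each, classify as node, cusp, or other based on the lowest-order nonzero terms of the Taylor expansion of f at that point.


Singular points: {(2, 1)}; classification: cusp.

Compute partial derivatives:
  f_x = 3*x**2 - 4*x*y - 8*x + 8*y + 4.
  f_y = -2*x**2 + 8*x + 6*y**2 - 10*y - 4.
Scan x_0 ∈ {−4, ..., 4}. For each x_0, f_y(x_0, y) is a polynomial in y; find its integer roots y ∈ {−4, ..., 4}, then test f_x and f at those candidates.
  x = -4: f_y(-4, y) = 6*y**2 - 10*y - 68; no integer root y with |y| ≤ 4.
  x = -3: f_y(-3, y) = 6*y**2 - 10*y - 46; no integer root y with |y| ≤ 4.
  x = -2: f_y(-2, y) = 6*y**2 - 10*y - 28; no integer root y with |y| ≤ 4.
  x = -1: f_y(-1, y) = 6*y**2 - 10*y - 14; no integer root y with |y| ≤ 4.
  x = 0: f_y(0, y) = 6*y**2 - 10*y - 4; vanishes at y ∈ {2}. (0, 2): f_x = 20 ≠ 0.
  x = 1: f_y(1, y) = 6*y**2 - 10*y + 2; no integer root y with |y| ≤ 4.
  x = 2: f_y(2, y) = 6*y**2 - 10*y + 4; vanishes at y ∈ {1}. (2, 1): f_x = 0, f = 0 — SINGULAR.
  x = 3: f_y(3, y) = 6*y**2 - 10*y + 2; no integer root y with |y| ≤ 4.
  x = 4: f_y(4, y) = 6*y**2 - 10*y - 4; vanishes at y ∈ {2}. (4, 2): f_x = 4 ≠ 0.
Only singular point on the grid: (2, 1).
Classify: substitute x = 2 + u, y = 1 + v and expand: f = u**3 - 2*u**2*v + 2*v**3 + v**2.
No constant or linear terms (consistent with a singular point). Quadratic part: v**2. Cubic part: u**3 - 2*u**2*v + 2*v**3.
The quadratic part v**2 is a perfect square, so there is a single (double) tangent line v = 0, i.e. y = 1. Restricting the cubic part to that line (v = 0) leaves u**3 ≠ 0, so f is not divisible by v and the branch is v² ≈ -u**3 to lowest order — this is a cusp.
Classification: cusp.


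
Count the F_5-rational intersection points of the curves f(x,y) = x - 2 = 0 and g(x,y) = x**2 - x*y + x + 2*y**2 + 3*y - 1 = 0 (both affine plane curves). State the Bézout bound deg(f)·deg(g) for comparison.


Common zeros: {(2, 0), (2, 2)}; count = 2; Bézout bound = 2.

deg(f) = 1, deg(g) = 2, so Bézout bound = 2.
Scan x ∈ F_5. For each x, list the y ∈ F_5 with f(x, y) ≡ 0 and those with g(x, y) ≡ 0 (mod 5); the common zeros in that column are the intersection.
  x = 0: f ≡ 0 at y ∈ ∅; g ≡ 0 at y ∈ ∅; common: ∅.
  x = 1: f ≡ 0 at y ∈ ∅; g ≡ 0 at y ∈ {1, 3}; common: ∅.
  x = 2: f ≡ 0 at y ∈ {0, 1, 2, 3, 4}; g ≡ 0 at y ∈ {0, 2}; common: {0, 2}.
  x = 3: f ≡ 0 at y ∈ ∅; g ≡ 0 at y ∈ ∅; common: ∅.
  x = 4: f ≡ 0 at y ∈ ∅; g ≡ 0 at y ∈ {1, 2}; common: ∅.
Collecting: common zeros = {(2, 0), (2, 2)}, so the count is 2.
Comparison with the Bézout bound: 2 ≤ 2 = deg(f)·deg(g), as expected for curves with no common component (the bound is attained).


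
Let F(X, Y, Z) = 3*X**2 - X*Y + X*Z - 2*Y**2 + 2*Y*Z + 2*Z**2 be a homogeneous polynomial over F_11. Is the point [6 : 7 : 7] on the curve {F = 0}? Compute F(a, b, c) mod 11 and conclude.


F(6,7,7) ≡ 8 (mod 11); P is NOT on the curve.

Evaluate F(6, 7, 7) term-by-term (mod 11).
  3*X**2 ↦ 3·36·1·1 = 108
  -X*Y ↦ -1·6·7·1 = -42
  X*Z ↦ 1·6·1·7 = 42
  -2*Y**2 ↦ -2·1·49·1 = -98
  2*Y*Z ↦ 2·1·7·7 = 98
  2*Z**2 ↦ 2·1·1·49 = 98
Sum: F(6, 7, 7) = (108) + (-42) + (42) + (-98) + (98) + (98) = 206.
Reducing mod 11: 206 ≡ 8 (mod 11).
Since F(a, b, c) ≡ 8 ≠ 0 (mod 11), P does NOT lie on the curve.


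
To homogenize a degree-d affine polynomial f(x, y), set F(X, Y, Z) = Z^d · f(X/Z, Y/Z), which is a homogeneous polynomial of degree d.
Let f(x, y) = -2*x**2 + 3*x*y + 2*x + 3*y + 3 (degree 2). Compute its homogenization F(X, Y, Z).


F(X, Y, Z) = -2*X**2 + 3*X*Y + 2*X*Z + 3*Y*Z + 3*Z**2

deg(f) = 2.
Substitute x = X/Z, y = Y/Z into f, then multiply by Z^2.
  monomial -2·x^2·y^0 ↦ -2·X^2·Y^0·Z^0.
  monomial 3·x^1·y^1 ↦ 3·X^1·Y^1·Z^0.
  monomial 2·x^1·y^0 ↦ 2·X^1·Y^0·Z^1.
  monomial 3·x^0·y^1 ↦ 3·X^0·Y^1·Z^1.
  monomial 3·x^0·y^0 ↦ 3·X^0·Y^0·Z^2.
Collecting: F(X, Y, Z) = -2*X**2 + 3*X*Y + 2*X*Z + 3*Y*Z + 3*Z**2.


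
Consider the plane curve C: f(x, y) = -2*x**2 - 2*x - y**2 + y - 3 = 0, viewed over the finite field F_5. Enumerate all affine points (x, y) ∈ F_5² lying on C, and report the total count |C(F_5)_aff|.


Affine F_5-points: {(0, 2), (0, 4), (2, 0), (2, 1), (4, 2), (4, 4)}; count = 6.

For each of the 25 pairs (x, y) ∈ F_5², evaluate f(x, y) mod 5. Record the zeros.
  x = 0: [0↦2, 1↦2, 2↦0, 3↦1, 4↦0]  zeros at y ∈ {2, 4}
  x = 1: [0↦3, 1↦3, 2↦1, 3↦2, 4↦1]  zeros at y ∈ ∅
  x = 2: [0↦0, 1↦0, 2↦3, 3↦4, 4↦3]  zeros at y ∈ {0, 1}
  x = 3: [0↦3, 1↦3, 2↦1, 3↦2, 4↦1]  zeros at y ∈ ∅
  x = 4: [0↦2, 1↦2, 2↦0, 3↦1, 4↦0]  zeros at y ∈ {2, 4}
Collecting zeros: affine points = {(0, 2), (0, 4), (2, 0), (2, 1), (4, 2), (4, 4)}.
Total count |C(F_5)_aff| = 6.


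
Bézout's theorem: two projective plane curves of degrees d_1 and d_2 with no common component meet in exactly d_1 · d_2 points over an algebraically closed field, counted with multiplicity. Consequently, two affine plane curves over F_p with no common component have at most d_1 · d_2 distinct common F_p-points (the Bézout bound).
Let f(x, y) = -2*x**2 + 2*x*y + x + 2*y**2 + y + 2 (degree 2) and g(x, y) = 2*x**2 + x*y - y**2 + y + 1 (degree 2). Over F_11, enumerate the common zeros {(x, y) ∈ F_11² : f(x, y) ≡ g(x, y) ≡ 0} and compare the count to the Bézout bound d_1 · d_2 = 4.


Common zeros: {(1, 10), (5, 7), (8, 7), (10, 5)}; count = 4; Bézout bound = 4.

deg(f) = 2, deg(g) = 2, so Bézout bound = 4.
Scan x ∈ F_11. For each x, list the y ∈ F_11 with f(x, y) ≡ 0 and those with g(x, y) ≡ 0 (mod 11); the common zeros in that column are the intersection.
  x = 0: f ≡ 0 at y ∈ ∅; g ≡ 0 at y ∈ {4, 8}; common: ∅.
  x = 1: f ≡ 0 at y ∈ {5, 10}; g ≡ 0 at y ∈ {3, 10}; common: {10}.
  x = 2: f ≡ 0 at y ∈ ∅; g ≡ 0 at y ∈ {1, 2}; common: ∅.
  x = 3: f ≡ 0 at y ∈ ∅; g ≡ 0 at y ∈ {1, 3}; common: ∅.
  x = 4: f ≡ 0 at y ∈ {2, 10}; g ≡ 0 at y ∈ {0, 5}; common: ∅.
  x = 5: f ≡ 0 at y ∈ {4, 7}; g ≡ 0 at y ∈ {7, 10}; common: {7}.
  x = 6: f ≡ 0 at y ∈ ∅; g ≡ 0 at y ∈ {9}; common: ∅.
  x = 7: f ≡ 0 at y ∈ ∅; g ≡ 0 at y ∈ {0, 8}; common: ∅.
  x = 8: f ≡ 0 at y ∈ {1, 7}; g ≡ 0 at y ∈ {2, 7}; common: {7}.
  x = 9: f ≡ 0 at y ∈ ∅; g ≡ 0 at y ∈ {4, 6}; common: ∅.
  x = 10: f ≡ 0 at y ∈ {1, 5}; g ≡ 0 at y ∈ {5, 6}; common: {5}.
Collecting: common zeros = {(1, 10), (5, 7), (8, 7), (10, 5)}, so the count is 4.
Comparison with the Bézout bound: 4 ≤ 4 = deg(f)·deg(g), as expected for curves with no common component (the bound is attained).


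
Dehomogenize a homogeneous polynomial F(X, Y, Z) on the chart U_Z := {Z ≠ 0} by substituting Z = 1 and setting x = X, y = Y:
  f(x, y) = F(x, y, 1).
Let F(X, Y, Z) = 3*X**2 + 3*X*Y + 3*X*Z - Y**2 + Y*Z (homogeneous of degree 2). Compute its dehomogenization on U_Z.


f(x, y) = 3*x**2 + 3*x*y + 3*x - y**2 + y

On U_Z we set Z = 1. Each monomial c·X^i·Y^j·Z^k in F becomes c·x^i·y^j·1^k = c·x^i·y^j.
Substituting Z = 1: F(X, Y, 1) = 3*x**2 + 3*x*y + 3*x - y**2 + y.
Note: deg(f) ≤ deg(F) = 2; strict inequality happens when F is divisible by Z (lost terms).


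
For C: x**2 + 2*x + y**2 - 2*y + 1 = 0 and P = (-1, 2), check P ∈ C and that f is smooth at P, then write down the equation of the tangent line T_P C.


Tangent line at P: 2*y - 4 = 0.

Step 1: f(-1, 2) = 0, so P lies on C.
Step 2: partial derivatives
  f_x(x, y) = 2*x + 2, f_y(x, y) = 2*y - 2.
  f_x(P) = 0, f_y(P) = 2 (gradient nonzero, so P is smooth).
Step 3: tangent line at P: 0·(x − -1) + 2·(y − 2) = 0.
Expanding: 2*y - 4 = 0.


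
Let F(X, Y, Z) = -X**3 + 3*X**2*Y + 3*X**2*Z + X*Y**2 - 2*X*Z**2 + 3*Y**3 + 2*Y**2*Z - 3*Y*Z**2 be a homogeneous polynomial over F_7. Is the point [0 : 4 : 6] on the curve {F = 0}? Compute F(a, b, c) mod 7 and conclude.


F(0,4,6) ≡ 1 (mod 7); P is NOT on the curve.

Evaluate F(0, 4, 6) term-by-term (mod 7).
  -X**3 ↦ -1·0·1·1 = 0
  3*X**2*Y ↦ 3·0·4·1 = 0
  3*X**2*Z ↦ 3·0·1·6 = 0
  X*Y**2 ↦ 1·0·16·1 = 0
  -2*X*Z**2 ↦ -2·0·1·36 = 0
  3*Y**3 ↦ 3·1·64·1 = 192
  2*Y**2*Z ↦ 2·1·16·6 = 192
  -3*Y*Z**2 ↦ -3·1·4·36 = -432
Sum: F(0, 4, 6) = (0) + (0) + (0) + (0) + (0) + (192) + (192) + (-432) = -48.
Reducing mod 7: -48 ≡ 1 (mod 7).
Since F(a, b, c) ≡ 1 ≠ 0 (mod 7), P does NOT lie on the curve.


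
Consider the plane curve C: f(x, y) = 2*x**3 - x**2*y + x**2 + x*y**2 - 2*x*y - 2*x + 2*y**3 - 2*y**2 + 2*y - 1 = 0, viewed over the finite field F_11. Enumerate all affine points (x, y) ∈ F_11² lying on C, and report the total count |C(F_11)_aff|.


Affine F_11-points: {(0, 2), (0, 5), (1, 0), (1, 1), (1, 5), (2, 1), (2, 9), (4, 8), (5, 0), (5, 4), (6, 3), (8, 1), (9, 7), (10, 0)}; count = 14.

For each of the 121 pairs (x, y) ∈ F_11², evaluate f(x, y) mod 11. Record the zeros.
  x = 0: [0↦10, 1↦1, 2↦0, 3↦8, 4↦4, 5↦0, 6↦8, 7↦7, 8↦9, 9↦4, 10↦4]  zeros at y ∈ {2, 5}
  x = 1: [0↦0, 1↦0, 2↦10, 3↦9, 4↦9, 5↦0, 6↦5, 7↦3, 8↦6, 9↦4, 10↦9]  zeros at y ∈ {0, 1, 5}
  x = 2: [0↦4, 1↦0, 2↦8, 3↦7, 4↦9, 5↦4, 6↦4, 7↦10, 8↦1, 9↦0, 10↦8]  zeros at y ∈ {1, 9}
  x = 3: [0↦1, 1↦2, 2↦6, 3↦3, 4↦5, 5↦2, 6↦6, 7↦7, 8↦6, 9↦4, 10↦2]  zeros at y ∈ ∅
  x = 4: [0↦3, 1↦7, 2↦5, 3↦9, 4↦9, 5↦6, 6↦1, 7↦6, 8↦0, 9↦6, 10↦3]  zeros at y ∈ {8}
  x = 5: [0↦0, 1↦5, 2↦6, 3↦4, 4↦0, 5↦6, 6↦1, 7↦8, 8↦6, 9↦7, 10↦1]  zeros at y ∈ {0, 4}
  x = 6: [0↦4, 1↦8, 2↦10, 3↦0, 4↦1, 5↦3, 6↦7, 7↦3, 8↦3, 9↦8, 10↦8]  zeros at y ∈ {3}
  x = 7: [0↦5, 1↦6, 2↦7, 3↦9, 4↦2, 5↦9, 6↦9, 7↦3, 8↦3, 9↦10, 10↦3]  zeros at y ∈ ∅
  x = 8: [0↦4, 1↦0, 2↦9, 3↦10, 4↦4, 5↦3, 6↦8, 7↦9, 8↦7, 9↦3, 10↦9]  zeros at y ∈ {1}
  x = 9: [0↦2, 1↦2, 2↦6, 3↦4, 4↦8, 5↦8, 6↦5, 7↦0, 8↦5, 9↦10, 10↦5]  zeros at y ∈ {7}
  x = 10: [0↦0, 1↦2, 2↦10, 3↦3, 4↦4, 5↦3, 6↦1, 7↦10, 8↦9, 9↦10, 10↦3]  zeros at y ∈ {0}
Collecting zeros: affine points = {(0, 2), (0, 5), (1, 0), (1, 1), (1, 5), (2, 1), (2, 9), (4, 8), (5, 0), (5, 4), (6, 3), (8, 1), (9, 7), (10, 0)}.
Total count |C(F_11)_aff| = 14.


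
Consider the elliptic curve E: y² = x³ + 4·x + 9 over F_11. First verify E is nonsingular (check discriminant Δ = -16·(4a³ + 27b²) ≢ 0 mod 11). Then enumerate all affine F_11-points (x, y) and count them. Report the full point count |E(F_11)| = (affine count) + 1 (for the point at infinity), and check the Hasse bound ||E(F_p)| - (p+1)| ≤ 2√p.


Affine points = {(0, 3), (0, 8), (1, 5), (1, 6), (2, 5), (2, 6), (3, 2), (3, 9), (4, 1), (4, 10), (5, 0), (8, 5), (8, 6), (9, 2), (9, 9), (10, 2), (10, 9)}; affine count = 17; |E(F_11)| = 18.

Discriminant check: Δ ∝ 4a³ + 27b² = 4·4³ + 27·9² = 4·64 + 27·81 ≡ 1 (mod 11). Nonzero ⇒ E is nonsingular.
For each x ∈ F_11, compute rhs = x³ + 4·x + 9 mod 11, then count y ∈ F_11 with y² ≡ rhs.
  x = 0: rhs = 9, matching y values: 3, 8 (2 points).
  x = 1: rhs = 3, matching y values: 5, 6 (2 points).
  x = 2: rhs = 3, matching y values: 5, 6 (2 points).
  x = 3: rhs = 4, matching y values: 2, 9 (2 points).
  x = 4: rhs = 1, matching y values: 1, 10 (2 points).
  x = 5: rhs = 0, matching y values: 0 (1 points).
  x = 6: rhs = 7, matching y values: none (0 points).
  x = 7: rhs = 6, matching y values: none (0 points).
  x = 8: rhs = 3, matching y values: 5, 6 (2 points).
  x = 9: rhs = 4, matching y values: 2, 9 (2 points).
  x = 10: rhs = 4, matching y values: 2, 9 (2 points).
Total affine count: 17.
Full point count |E(F_11)| = 17 + 1 = 18.
Hasse bound: |18 − (11+1)| = |6| = 6 ≤ 2√11 ≈ 6.6332 ✓.


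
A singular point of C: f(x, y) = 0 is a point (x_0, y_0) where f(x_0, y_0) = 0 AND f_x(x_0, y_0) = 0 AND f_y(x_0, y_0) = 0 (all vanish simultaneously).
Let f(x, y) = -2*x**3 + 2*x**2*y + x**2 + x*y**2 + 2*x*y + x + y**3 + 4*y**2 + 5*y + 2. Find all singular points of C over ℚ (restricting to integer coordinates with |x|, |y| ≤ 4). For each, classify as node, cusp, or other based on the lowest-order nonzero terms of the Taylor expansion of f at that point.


Singular points: {(0, -1)}; classification: node.

Compute partial derivatives:
  f_x = -6*x**2 + 4*x*y + 2*x + y**2 + 2*y + 1.
  f_y = 2*x**2 + 2*x*y + 2*x + 3*y**2 + 8*y + 5.
Scan x_0 ∈ {−4, ..., 4}. For each x_0, f_y(x_0, y) is a polynomial in y; find its integer roots y ∈ {−4, ..., 4}, then test f_x and f at those candidates.
  x = -4: f_y(-4, y) = 3*y**2 + 29; no integer root y with |y| ≤ 4.
  x = -3: f_y(-3, y) = 3*y**2 + 2*y + 17; no integer root y with |y| ≤ 4.
  x = -2: f_y(-2, y) = 3*y**2 + 4*y + 9; no integer root y with |y| ≤ 4.
  x = -1: f_y(-1, y) = 3*y**2 + 6*y + 5; no integer root y with |y| ≤ 4.
  x = 0: f_y(0, y) = 3*y**2 + 8*y + 5; vanishes at y ∈ {-1}. (0, -1): f_x = 0, f = 0 — SINGULAR.
  x = 1: f_y(1, y) = 3*y**2 + 10*y + 9; no integer root y with |y| ≤ 4.
  x = 2: f_y(2, y) = 3*y**2 + 12*y + 17; no integer root y with |y| ≤ 4.
  x = 3: f_y(3, y) = 3*y**2 + 14*y + 29; no integer root y with |y| ≤ 4.
  x = 4: f_y(4, y) = 3*y**2 + 16*y + 45; no integer root y with |y| ≤ 4.
Only singular point on the grid: (0, -1).
Classify: substitute x = 0 + u, y = -1 + v and expand: f = -2*u**3 + 2*u**2*v - u**2 + u*v**2 + v**3 + v**2.
No constant or linear terms (consistent with a singular point). Quadratic part: -u**2 + v**2. Cubic part: -2*u**3 + 2*u**2*v + u*v**2 + v**3.
The quadratic part v**2 - u**2 = (v − u)(v + u) splits into two distinct linear factors, so there are two distinct tangent lines y − -1 = ±(x − 0) — this is a node (ordinary double point).
Classification: node.


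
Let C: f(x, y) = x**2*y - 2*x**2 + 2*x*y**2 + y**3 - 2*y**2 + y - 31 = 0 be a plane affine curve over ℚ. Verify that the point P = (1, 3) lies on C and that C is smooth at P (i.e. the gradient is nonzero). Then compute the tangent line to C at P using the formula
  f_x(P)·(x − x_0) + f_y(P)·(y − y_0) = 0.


Tangent line at P: 20*x + 29*y - 107 = 0.

Step 1: f(1, 3) = 0, so P lies on C.
Step 2: partial derivatives
  f_x(x, y) = 2*x*y - 4*x + 2*y**2, f_y(x, y) = x**2 + 4*x*y + 3*y**2 - 4*y + 1.
  f_x(P) = 20, f_y(P) = 29 (gradient nonzero, so P is smooth).
Step 3: tangent line at P: 20·(x − 1) + 29·(y − 3) = 0.
Expanding: 20*x + 29*y - 107 = 0.


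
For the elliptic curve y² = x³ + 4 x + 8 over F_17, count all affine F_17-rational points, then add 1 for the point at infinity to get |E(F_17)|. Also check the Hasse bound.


Affine points = {(0, 5), (0, 12), (1, 8), (1, 9), (3, 8), (3, 9), (5, 0), (8, 5), (8, 12), (9, 5), (9, 12), (12, 4), (12, 13), (13, 8), (13, 9), (15, 3), (15, 14)}; affine count = 17; |E(F_17)| = 18.

Discriminant check: Δ ∝ 4a³ + 27b² = 4·4³ + 27·8² = 4·64 + 27·64 ≡ 12 (mod 17). Nonzero ⇒ E is nonsingular.
For each x ∈ F_17, compute rhs = x³ + 4·x + 8 mod 17, then count y ∈ F_17 with y² ≡ rhs.
  x = 0: rhs = 8, matching y values: 5, 12 (2 points).
  x = 1: rhs = 13, matching y values: 8, 9 (2 points).
  x = 2: rhs = 7, matching y values: none (0 points).
  x = 3: rhs = 13, matching y values: 8, 9 (2 points).
  x = 4: rhs = 3, matching y values: none (0 points).
  x = 5: rhs = 0, matching y values: 0 (1 points).
  x = 6: rhs = 10, matching y values: none (0 points).
  x = 7: rhs = 5, matching y values: none (0 points).
  x = 8: rhs = 8, matching y values: 5, 12 (2 points).
  x = 9: rhs = 8, matching y values: 5, 12 (2 points).
  x = 10: rhs = 11, matching y values: none (0 points).
  x = 11: rhs = 6, matching y values: none (0 points).
  x = 12: rhs = 16, matching y values: 4, 13 (2 points).
  x = 13: rhs = 13, matching y values: 8, 9 (2 points).
  x = 14: rhs = 3, matching y values: none (0 points).
  x = 15: rhs = 9, matching y values: 3, 14 (2 points).
  x = 16: rhs = 3, matching y values: none (0 points).
Total affine count: 17.
Full point count |E(F_17)| = 17 + 1 = 18.
Hasse bound: |18 − (17+1)| = |0| = 0 ≤ 2√17 ≈ 8.2462 ✓.


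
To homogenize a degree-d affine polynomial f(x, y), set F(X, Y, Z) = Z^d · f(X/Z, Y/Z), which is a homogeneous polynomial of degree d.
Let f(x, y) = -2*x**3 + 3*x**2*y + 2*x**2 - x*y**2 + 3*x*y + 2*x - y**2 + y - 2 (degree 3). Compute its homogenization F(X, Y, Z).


F(X, Y, Z) = -2*X**3 + 3*X**2*Y + 2*X**2*Z - X*Y**2 + 3*X*Y*Z + 2*X*Z**2 - Y**2*Z + Y*Z**2 - 2*Z**3

deg(f) = 3.
Substitute x = X/Z, y = Y/Z into f, then multiply by Z^3.
  monomial -2·x^3·y^0 ↦ -2·X^3·Y^0·Z^0.
  monomial 3·x^2·y^1 ↦ 3·X^2·Y^1·Z^0.
  monomial 2·x^2·y^0 ↦ 2·X^2·Y^0·Z^1.
  monomial -1·x^1·y^2 ↦ -1·X^1·Y^2·Z^0.
  monomial 3·x^1·y^1 ↦ 3·X^1·Y^1·Z^1.
  monomial 2·x^1·y^0 ↦ 2·X^1·Y^0·Z^2.
  monomial -1·x^0·y^2 ↦ -1·X^0·Y^2·Z^1.
  monomial 1·x^0·y^1 ↦ 1·X^0·Y^1·Z^2.
  monomial -2·x^0·y^0 ↦ -2·X^0·Y^0·Z^3.
Collecting: F(X, Y, Z) = -2*X**3 + 3*X**2*Y + 2*X**2*Z - X*Y**2 + 3*X*Y*Z + 2*X*Z**2 - Y**2*Z + Y*Z**2 - 2*Z**3.


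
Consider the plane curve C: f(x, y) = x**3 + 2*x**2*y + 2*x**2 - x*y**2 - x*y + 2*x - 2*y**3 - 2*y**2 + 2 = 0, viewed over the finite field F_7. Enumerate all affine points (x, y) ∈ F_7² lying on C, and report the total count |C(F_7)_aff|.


Affine F_7-points: {(0, 3), (1, 0), (2, 6), (3, 6), (4, 1), (4, 5), (6, 5)}; count = 7.

For each of the 49 pairs (x, y) ∈ F_7², evaluate f(x, y) mod 7. Record the zeros.
  x = 0: [0↦2, 1↦5, 2↦6, 3↦0, 4↦3, 5↦3, 6↦2]  zeros at y ∈ {3}
  x = 1: [0↦0, 1↦3, 2↦2, 3↦6, 4↦3, 5↦2, 6↦5]  zeros at y ∈ {0}
  x = 2: [0↦1, 1↦1, 2↦2, 3↦6, 4↦1, 5↦3, 6↦0]  zeros at y ∈ {6}
  x = 3: [0↦4, 1↦5, 2↦5, 3↦6, 4↦3, 5↦5, 6↦0]  zeros at y ∈ {6}
  x = 4: [0↦1, 1↦0, 2↦3, 3↦5, 4↦1, 5↦0, 6↦4]  zeros at y ∈ {1, 5}
  x = 5: [0↦5, 1↦6, 2↦2, 3↦2, 4↦1, 5↦1, 6↦4]  zeros at y ∈ ∅
  x = 6: [0↦1, 1↦1, 2↦1, 3↦3, 4↦2, 5↦0, 6↦6]  zeros at y ∈ {5}
Collecting zeros: affine points = {(0, 3), (1, 0), (2, 6), (3, 6), (4, 1), (4, 5), (6, 5)}.
Total count |C(F_7)_aff| = 7.


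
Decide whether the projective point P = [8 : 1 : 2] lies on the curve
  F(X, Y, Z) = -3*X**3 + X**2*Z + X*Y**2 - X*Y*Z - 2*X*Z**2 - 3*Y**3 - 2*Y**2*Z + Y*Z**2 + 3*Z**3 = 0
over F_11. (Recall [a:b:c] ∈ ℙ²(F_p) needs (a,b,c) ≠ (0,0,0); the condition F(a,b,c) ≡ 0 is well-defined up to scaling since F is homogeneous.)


F(8,1,2) ≡ 4 (mod 11); P is NOT on the curve.

Evaluate F(8, 1, 2) term-by-term (mod 11).
  -3*X**3 ↦ -3·512·1·1 = -1536
  X**2*Z ↦ 1·64·1·2 = 128
  X*Y**2 ↦ 1·8·1·1 = 8
  -X*Y*Z ↦ -1·8·1·2 = -16
  -2*X*Z**2 ↦ -2·8·1·4 = -64
  -3*Y**3 ↦ -3·1·1·1 = -3
  -2*Y**2*Z ↦ -2·1·1·2 = -4
  Y*Z**2 ↦ 1·1·1·4 = 4
  3*Z**3 ↦ 3·1·1·8 = 24
Sum: F(8, 1, 2) = (-1536) + (128) + (8) + (-16) + (-64) + (-3) + (-4) + (4) + (24) = -1459.
Reducing mod 11: -1459 ≡ 4 (mod 11).
Since F(a, b, c) ≡ 4 ≠ 0 (mod 11), P does NOT lie on the curve.


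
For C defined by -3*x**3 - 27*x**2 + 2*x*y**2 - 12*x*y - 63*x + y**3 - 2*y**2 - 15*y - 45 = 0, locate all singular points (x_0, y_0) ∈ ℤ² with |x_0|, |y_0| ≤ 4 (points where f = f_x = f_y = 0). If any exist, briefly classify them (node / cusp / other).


Singular points: {(-3, 3)}; classification: cusp.

Compute partial derivatives:
  f_x = -9*x**2 - 54*x + 2*y**2 - 12*y - 63.
  f_y = 4*x*y - 12*x + 3*y**2 - 4*y - 15.
Scan x_0 ∈ {−4, ..., 4}. For each x_0, f_y(x_0, y) is a polynomial in y; find its integer roots y ∈ {−4, ..., 4}, then test f_x and f at those candidates.
  x = -4: f_y(-4, y) = 3*y**2 - 20*y + 33; vanishes at y ∈ {3}. (-4, 3): f_x = -9 ≠ 0.
  x = -3: f_y(-3, y) = 3*y**2 - 16*y + 21; vanishes at y ∈ {3}. (-3, 3): f_x = 0, f = 0 — SINGULAR.
  x = -2: f_y(-2, y) = 3*y**2 - 12*y + 9; vanishes at y ∈ {1, 3}. (-2, 1): f_x = -1 ≠ 0; (-2, 3): f_x = -9 ≠ 0.
  x = -1: f_y(-1, y) = 3*y**2 - 8*y - 3; vanishes at y ∈ {3}. (-1, 3): f_x = -36 ≠ 0.
  x = 0: f_y(0, y) = 3*y**2 - 4*y - 15; vanishes at y ∈ {3}. (0, 3): f_x = -81 ≠ 0.
  x = 1: f_y(1, y) = 3*y**2 - 27; vanishes at y ∈ {-3, 3}. (1, -3): f_x = -72 ≠ 0; (1, 3): f_x = -144 ≠ 0.
  x = 2: f_y(2, y) = 3*y**2 + 4*y - 39; vanishes at y ∈ {3}. (2, 3): f_x = -225 ≠ 0.
  x = 3: f_y(3, y) = 3*y**2 + 8*y - 51; vanishes at y ∈ {3}. (3, 3): f_x = -324 ≠ 0.
  x = 4: f_y(4, y) = 3*y**2 + 12*y - 63; vanishes at y ∈ {3}. (4, 3): f_x = -441 ≠ 0.
Only singular point on the grid: (-3, 3).
Classify: substitute x = -3 + u, y = 3 + v and expand: f = -3*u**3 + 2*u*v**2 + v**3 + v**2.
No constant or linear terms (consistent with a singular point). Quadratic part: v**2. Cubic part: -3*u**3 + 2*u*v**2 + v**3.
The quadratic part v**2 is a perfect square, so there is a single (double) tangent line v = 0, i.e. y = 3. Restricting the cubic part to that line (v = 0) leaves -3*u**3 ≠ 0, so f is not divisible by v and the branch is v² ≈ 3*u**3 to lowest order — this is a cusp.
Classification: cusp.


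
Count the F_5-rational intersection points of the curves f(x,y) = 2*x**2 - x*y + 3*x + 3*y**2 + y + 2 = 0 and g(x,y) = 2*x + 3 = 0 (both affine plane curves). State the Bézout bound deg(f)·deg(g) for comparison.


Common zeros: {(1, 1), (1, 4)}; count = 2; Bézout bound = 2.

deg(f) = 2, deg(g) = 1, so Bézout bound = 2.
Scan x ∈ F_5. For each x, list the y ∈ F_5 with f(x, y) ≡ 0 and those with g(x, y) ≡ 0 (mod 5); the common zeros in that column are the intersection.
  x = 0: f ≡ 0 at y ∈ ∅; g ≡ 0 at y ∈ ∅; common: ∅.
  x = 1: f ≡ 0 at y ∈ {1, 4}; g ≡ 0 at y ∈ {0, 1, 2, 3, 4}; common: {1, 4}.
  x = 2: f ≡ 0 at y ∈ {3, 4}; g ≡ 0 at y ∈ ∅; common: ∅.
  x = 3: f ≡ 0 at y ∈ {1, 3}; g ≡ 0 at y ∈ ∅; common: ∅.
  x = 4: f ≡ 0 at y ∈ ∅; g ≡ 0 at y ∈ ∅; common: ∅.
Collecting: common zeros = {(1, 1), (1, 4)}, so the count is 2.
Comparison with the Bézout bound: 2 ≤ 2 = deg(f)·deg(g), as expected for curves with no common component (the bound is attained).


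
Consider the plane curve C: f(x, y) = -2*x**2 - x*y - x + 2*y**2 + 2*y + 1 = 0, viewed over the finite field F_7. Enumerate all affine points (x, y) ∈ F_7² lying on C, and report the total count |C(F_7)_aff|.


Affine F_7-points: {(2, 1), (2, 6), (3, 2), (4, 0), (4, 1), (5, 6), (6, 0), (6, 2)}; count = 8.

For each of the 49 pairs (x, y) ∈ F_7², evaluate f(x, y) mod 7. Record the zeros.
  x = 0: [0↦1, 1↦5, 2↦6, 3↦4, 4↦6, 5↦5, 6↦1]  zeros at y ∈ ∅
  x = 1: [0↦5, 1↦1, 2↦1, 3↦5, 4↦6, 5↦4, 6↦6]  zeros at y ∈ ∅
  x = 2: [0↦5, 1↦0, 2↦6, 3↦2, 4↦2, 5↦6, 6↦0]  zeros at y ∈ {1, 6}
  x = 3: [0↦1, 1↦2, 2↦0, 3↦2, 4↦1, 5↦4, 6↦4]  zeros at y ∈ {2}
  x = 4: [0↦0, 1↦0, 2↦4, 3↦5, 4↦3, 5↦5, 6↦4]  zeros at y ∈ {0, 1}
  x = 5: [0↦2, 1↦1, 2↦4, 3↦4, 4↦1, 5↦2, 6↦0]  zeros at y ∈ {6}
  x = 6: [0↦0, 1↦5, 2↦0, 3↦6, 4↦2, 5↦2, 6↦6]  zeros at y ∈ {0, 2}
Collecting zeros: affine points = {(2, 1), (2, 6), (3, 2), (4, 0), (4, 1), (5, 6), (6, 0), (6, 2)}.
Total count |C(F_7)_aff| = 8.


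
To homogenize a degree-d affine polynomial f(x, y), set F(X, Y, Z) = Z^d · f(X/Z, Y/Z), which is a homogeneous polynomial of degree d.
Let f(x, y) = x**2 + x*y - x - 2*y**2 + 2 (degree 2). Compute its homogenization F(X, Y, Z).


F(X, Y, Z) = X**2 + X*Y - X*Z - 2*Y**2 + 2*Z**2

deg(f) = 2.
Substitute x = X/Z, y = Y/Z into f, then multiply by Z^2.
  monomial 1·x^2·y^0 ↦ 1·X^2·Y^0·Z^0.
  monomial 1·x^1·y^1 ↦ 1·X^1·Y^1·Z^0.
  monomial -1·x^1·y^0 ↦ -1·X^1·Y^0·Z^1.
  monomial -2·x^0·y^2 ↦ -2·X^0·Y^2·Z^0.
  monomial 2·x^0·y^0 ↦ 2·X^0·Y^0·Z^2.
Collecting: F(X, Y, Z) = X**2 + X*Y - X*Z - 2*Y**2 + 2*Z**2.


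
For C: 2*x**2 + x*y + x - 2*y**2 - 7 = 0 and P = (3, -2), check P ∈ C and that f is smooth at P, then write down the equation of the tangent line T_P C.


Tangent line at P: 11*x + 11*y - 11 = 0.

Step 1: f(3, -2) = 0, so P lies on C.
Step 2: partial derivatives
  f_x(x, y) = 4*x + y + 1, f_y(x, y) = x - 4*y.
  f_x(P) = 11, f_y(P) = 11 (gradient nonzero, so P is smooth).
Step 3: tangent line at P: 11·(x − 3) + 11·(y − -2) = 0.
Expanding: 11*x + 11*y - 11 = 0.


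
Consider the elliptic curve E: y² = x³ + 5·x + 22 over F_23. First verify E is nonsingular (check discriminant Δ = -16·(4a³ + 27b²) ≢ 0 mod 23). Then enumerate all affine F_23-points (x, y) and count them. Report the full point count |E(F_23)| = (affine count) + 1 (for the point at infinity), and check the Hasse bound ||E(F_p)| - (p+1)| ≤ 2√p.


Affine points = {(3, 8), (3, 15), (7, 3), (7, 20), (12, 4), (12, 19), (16, 9), (16, 14), (17, 11), (17, 12), (20, 7), (20, 16), (21, 2), (21, 21), (22, 4), (22, 19)}; affine count = 16; |E(F_23)| = 17.

Discriminant check: Δ ∝ 4a³ + 27b² = 4·5³ + 27·22² = 4·125 + 27·484 ≡ 21 (mod 23). Nonzero ⇒ E is nonsingular.
For each x ∈ F_23, compute rhs = x³ + 5·x + 22 mod 23, then count y ∈ F_23 with y² ≡ rhs.
  x = 0: rhs = 22, matching y values: none (0 points).
  x = 1: rhs = 5, matching y values: none (0 points).
  x = 2: rhs = 17, matching y values: none (0 points).
  x = 3: rhs = 18, matching y values: 8, 15 (2 points).
  x = 4: rhs = 14, matching y values: none (0 points).
  x = 5: rhs = 11, matching y values: none (0 points).
  x = 6: rhs = 15, matching y values: none (0 points).
  x = 7: rhs = 9, matching y values: 3, 20 (2 points).
  x = 8: rhs = 22, matching y values: none (0 points).
  x = 9: rhs = 14, matching y values: none (0 points).
  x = 10: rhs = 14, matching y values: none (0 points).
  x = 11: rhs = 5, matching y values: none (0 points).
  x = 12: rhs = 16, matching y values: 4, 19 (2 points).
  x = 13: rhs = 7, matching y values: none (0 points).
  x = 14: rhs = 7, matching y values: none (0 points).
  x = 15: rhs = 22, matching y values: none (0 points).
  x = 16: rhs = 12, matching y values: 9, 14 (2 points).
  x = 17: rhs = 6, matching y values: 11, 12 (2 points).
  x = 18: rhs = 10, matching y values: none (0 points).
  x = 19: rhs = 7, matching y values: none (0 points).
  x = 20: rhs = 3, matching y values: 7, 16 (2 points).
  x = 21: rhs = 4, matching y values: 2, 21 (2 points).
  x = 22: rhs = 16, matching y values: 4, 19 (2 points).
Total affine count: 16.
Full point count |E(F_23)| = 16 + 1 = 17.
Hasse bound: |17 − (23+1)| = |-7| = 7 ≤ 2√23 ≈ 9.5917 ✓.


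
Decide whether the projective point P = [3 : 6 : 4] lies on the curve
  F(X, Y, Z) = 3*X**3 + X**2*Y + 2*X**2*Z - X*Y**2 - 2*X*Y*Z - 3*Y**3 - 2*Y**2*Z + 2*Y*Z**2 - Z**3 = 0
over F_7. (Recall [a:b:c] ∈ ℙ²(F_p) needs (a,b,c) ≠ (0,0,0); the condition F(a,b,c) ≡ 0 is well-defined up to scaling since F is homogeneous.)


F(3,6,4) ≡ 1 (mod 7); P is NOT on the curve.

Evaluate F(3, 6, 4) term-by-term (mod 7).
  3*X**3 ↦ 3·27·1·1 = 81
  X**2*Y ↦ 1·9·6·1 = 54
  2*X**2*Z ↦ 2·9·1·4 = 72
  -X*Y**2 ↦ -1·3·36·1 = -108
  -2*X*Y*Z ↦ -2·3·6·4 = -144
  -3*Y**3 ↦ -3·1·216·1 = -648
  -2*Y**2*Z ↦ -2·1·36·4 = -288
  2*Y*Z**2 ↦ 2·1·6·16 = 192
  -Z**3 ↦ -1·1·1·64 = -64
Sum: F(3, 6, 4) = (81) + (54) + (72) + (-108) + (-144) + (-648) + (-288) + (192) + (-64) = -853.
Reducing mod 7: -853 ≡ 1 (mod 7).
Since F(a, b, c) ≡ 1 ≠ 0 (mod 7), P does NOT lie on the curve.


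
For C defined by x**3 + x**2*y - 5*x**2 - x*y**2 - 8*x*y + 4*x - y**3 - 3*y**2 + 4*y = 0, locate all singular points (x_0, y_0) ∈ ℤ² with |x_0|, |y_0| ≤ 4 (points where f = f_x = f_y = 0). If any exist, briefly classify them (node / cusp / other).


Singular points: {(2, -2)}; classification: node.

Compute partial derivatives:
  f_x = 3*x**2 + 2*x*y - 10*x - y**2 - 8*y + 4.
  f_y = x**2 - 2*x*y - 8*x - 3*y**2 - 6*y + 4.
Scan x_0 ∈ {−4, ..., 4}. For each x_0, f_y(x_0, y) is a polynomial in y; find its integer roots y ∈ {−4, ..., 4}, then test f_x and f at those candidates.
  x = -4: f_y(-4, y) = -3*y**2 + 2*y + 52; no integer root y with |y| ≤ 4.
  x = -3: f_y(-3, y) = 37 - 3*y**2; no integer root y with |y| ≤ 4.
  x = -2: f_y(-2, y) = -3*y**2 - 2*y + 24; no integer root y with |y| ≤ 4.
  x = -1: f_y(-1, y) = -3*y**2 - 4*y + 13; no integer root y with |y| ≤ 4.
  x = 0: f_y(0, y) = -3*y**2 - 6*y + 4; no integer root y with |y| ≤ 4.
  x = 1: f_y(1, y) = -3*y**2 - 8*y - 3; no integer root y with |y| ≤ 4.
  x = 2: f_y(2, y) = -3*y**2 - 10*y - 8; vanishes at y ∈ {-2}. (2, -2): f_x = 0, f = 0 — SINGULAR.
  x = 3: f_y(3, y) = -3*y**2 - 12*y - 11; no integer root y with |y| ≤ 4.
  x = 4: f_y(4, y) = -3*y**2 - 14*y - 12; no integer root y with |y| ≤ 4.
Only singular point on the grid: (2, -2).
Classify: substitute x = 2 + u, y = -2 + v and expand: f = u**3 + u**2*v - u**2 - u*v**2 - v**3 + v**2.
No constant or linear terms (consistent with a singular point). Quadratic part: -u**2 + v**2. Cubic part: u**3 + u**2*v - u*v**2 - v**3.
The quadratic part v**2 - u**2 = (v − u)(v + u) splits into two distinct linear factors, so there are two distinct tangent lines y − -2 = ±(x − 2) — this is a node (ordinary double point).
Classification: node.


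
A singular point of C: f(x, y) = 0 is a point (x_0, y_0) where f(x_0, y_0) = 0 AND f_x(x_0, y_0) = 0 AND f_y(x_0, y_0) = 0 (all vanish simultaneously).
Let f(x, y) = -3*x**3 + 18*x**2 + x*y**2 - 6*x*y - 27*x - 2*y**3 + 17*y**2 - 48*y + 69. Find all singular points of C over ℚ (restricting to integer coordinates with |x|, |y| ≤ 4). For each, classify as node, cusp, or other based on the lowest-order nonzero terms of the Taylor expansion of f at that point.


Singular points: {(2, 3)}; classification: cusp.

Compute partial derivatives:
  f_x = -9*x**2 + 36*x + y**2 - 6*y - 27.
  f_y = 2*x*y - 6*x - 6*y**2 + 34*y - 48.
Scan x_0 ∈ {−4, ..., 4}. For each x_0, f_y(x_0, y) is a polynomial in y; find its integer roots y ∈ {−4, ..., 4}, then test f_x and f at those candidates.
  x = -4: f_y(-4, y) = -6*y**2 + 26*y - 24; vanishes at y ∈ {3}. (-4, 3): f_x = -324 ≠ 0.
  x = -3: f_y(-3, y) = -6*y**2 + 28*y - 30; vanishes at y ∈ {3}. (-3, 3): f_x = -225 ≠ 0.
  x = -2: f_y(-2, y) = -6*y**2 + 30*y - 36; vanishes at y ∈ {2, 3}. (-2, 2): f_x = -143 ≠ 0; (-2, 3): f_x = -144 ≠ 0.
  x = -1: f_y(-1, y) = -6*y**2 + 32*y - 42; vanishes at y ∈ {3}. (-1, 3): f_x = -81 ≠ 0.
  x = 0: f_y(0, y) = -6*y**2 + 34*y - 48; vanishes at y ∈ {3}. (0, 3): f_x = -36 ≠ 0.
  x = 1: f_y(1, y) = -6*y**2 + 36*y - 54; vanishes at y ∈ {3}. (1, 3): f_x = -9 ≠ 0.
  x = 2: f_y(2, y) = -6*y**2 + 38*y - 60; vanishes at y ∈ {3}. (2, 3): f_x = 0, f = 0 — SINGULAR.
  x = 3: f_y(3, y) = -6*y**2 + 40*y - 66; vanishes at y ∈ {3}. (3, 3): f_x = -9 ≠ 0.
  x = 4: f_y(4, y) = -6*y**2 + 42*y - 72; vanishes at y ∈ {3, 4}. (4, 3): f_x = -36 ≠ 0; (4, 4): f_x = -35 ≠ 0.
Only singular point on the grid: (2, 3).
Classify: substitute x = 2 + u, y = 3 + v and expand: f = -3*u**3 + u*v**2 - 2*v**3 + v**2.
No constant or linear terms (consistent with a singular point). Quadratic part: v**2. Cubic part: -3*u**3 + u*v**2 - 2*v**3.
The quadratic part v**2 is a perfect square, so there is a single (double) tangent line v = 0, i.e. y = 3. Restricting the cubic part to that line (v = 0) leaves -3*u**3 ≠ 0, so f is not divisible by v and the branch is v² ≈ 3*u**3 to lowest order — this is a cusp.
Classification: cusp.
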